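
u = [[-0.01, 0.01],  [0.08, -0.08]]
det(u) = 0.00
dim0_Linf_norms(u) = [0.08, 0.08]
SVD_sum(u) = [[-0.01, 0.01],  [0.08, -0.08]] + [[0.00, 0.0], [0.0, 0.0]]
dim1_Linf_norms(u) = [0.01, 0.08]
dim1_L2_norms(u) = [0.01, 0.11]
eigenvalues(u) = [0.0, -0.09]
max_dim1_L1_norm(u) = 0.16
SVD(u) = [[-0.12,0.99],[0.99,0.12]] @ diag([0.1140175425099138, 5.923740948542762e-19]) @ [[0.71,-0.71], [0.71,0.71]]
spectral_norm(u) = 0.11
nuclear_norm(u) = 0.11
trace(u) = -0.09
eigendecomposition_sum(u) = [[0.00, 0.0], [0.0, 0.00]] + [[-0.01, 0.01], [0.08, -0.08]]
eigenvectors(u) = [[0.71, -0.12], [0.71, 0.99]]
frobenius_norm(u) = 0.11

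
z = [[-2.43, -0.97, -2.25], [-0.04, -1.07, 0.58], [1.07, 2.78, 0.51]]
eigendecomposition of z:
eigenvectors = [[(-0.63+0j), 0.85+0.00j, 0.85-0.00j], [(0.27+0j), -0.04+0.27j, -0.04-0.27j], [0.73+0.00j, -0.22-0.39j, -0.22+0.39j]]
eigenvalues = [(0.61+0j), (-1.8+0.73j), (-1.8-0.73j)]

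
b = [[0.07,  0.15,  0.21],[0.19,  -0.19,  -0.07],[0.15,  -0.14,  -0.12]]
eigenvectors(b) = [[0.48, -0.89, -0.30], [-0.65, -0.39, -0.69], [-0.59, -0.25, 0.65]]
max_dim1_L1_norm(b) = 0.45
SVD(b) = [[0.48, 0.87, 0.14], [-0.65, 0.46, -0.6], [-0.59, 0.19, 0.79]] @ diag([0.3951517127716387, 0.2182136540334747, 0.03657765830393384]) @ [[-0.45, 0.7, 0.55], [0.81, 0.07, 0.58], [0.37, 0.71, -0.6]]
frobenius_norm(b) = 0.45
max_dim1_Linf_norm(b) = 0.21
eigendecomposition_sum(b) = [[-0.09, 0.13, 0.1], [0.12, -0.18, -0.14], [0.11, -0.17, -0.13]] + [[0.16, 0.03, 0.1], [0.07, 0.01, 0.04], [0.04, 0.01, 0.03]] + [[0.0, -0.01, 0.01],  [0.00, -0.02, 0.02],  [-0.0, 0.02, -0.02]]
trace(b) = -0.24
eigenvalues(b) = [-0.39, 0.2, -0.04]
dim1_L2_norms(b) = [0.27, 0.28, 0.24]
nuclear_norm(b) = 0.65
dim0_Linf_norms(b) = [0.19, 0.19, 0.21]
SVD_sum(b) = [[-0.09,0.13,0.10], [0.12,-0.18,-0.14], [0.1,-0.16,-0.13]] + [[0.15, 0.01, 0.11], [0.08, 0.01, 0.06], [0.03, 0.00, 0.02]] + [[0.0, 0.00, -0.00], [-0.01, -0.02, 0.01], [0.01, 0.02, -0.02]]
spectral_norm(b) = 0.40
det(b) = 0.00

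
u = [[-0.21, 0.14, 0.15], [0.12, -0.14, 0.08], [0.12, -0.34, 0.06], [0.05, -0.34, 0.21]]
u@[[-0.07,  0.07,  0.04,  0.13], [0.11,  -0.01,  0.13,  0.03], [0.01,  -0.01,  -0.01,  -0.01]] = [[0.03, -0.02, 0.01, -0.02], [-0.02, 0.01, -0.01, 0.01], [-0.05, 0.01, -0.04, 0.00], [-0.04, 0.00, -0.04, -0.01]]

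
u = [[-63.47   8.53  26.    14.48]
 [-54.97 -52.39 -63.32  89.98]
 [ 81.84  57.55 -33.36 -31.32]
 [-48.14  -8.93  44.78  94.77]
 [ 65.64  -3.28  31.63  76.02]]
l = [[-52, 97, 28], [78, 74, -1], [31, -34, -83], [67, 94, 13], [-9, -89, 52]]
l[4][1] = -89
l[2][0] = 31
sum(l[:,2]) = 9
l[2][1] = -34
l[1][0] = 78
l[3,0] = 67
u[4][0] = 65.64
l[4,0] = -9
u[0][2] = 26.0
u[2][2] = -33.36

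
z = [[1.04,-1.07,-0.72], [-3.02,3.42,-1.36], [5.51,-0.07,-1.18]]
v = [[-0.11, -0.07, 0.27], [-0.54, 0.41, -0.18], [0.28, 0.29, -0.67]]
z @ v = [[0.26, -0.72, 0.96], [-1.90, 1.22, -0.52], [-0.9, -0.76, 2.29]]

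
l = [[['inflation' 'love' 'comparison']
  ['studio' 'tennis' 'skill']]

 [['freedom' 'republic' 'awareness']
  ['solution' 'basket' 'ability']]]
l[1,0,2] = 'awareness'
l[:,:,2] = [['comparison', 'skill'], ['awareness', 'ability']]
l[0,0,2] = 'comparison'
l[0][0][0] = 'inflation'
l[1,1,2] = 'ability'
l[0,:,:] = [['inflation', 'love', 'comparison'], ['studio', 'tennis', 'skill']]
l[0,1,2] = 'skill'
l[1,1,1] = 'basket'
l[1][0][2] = 'awareness'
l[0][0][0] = 'inflation'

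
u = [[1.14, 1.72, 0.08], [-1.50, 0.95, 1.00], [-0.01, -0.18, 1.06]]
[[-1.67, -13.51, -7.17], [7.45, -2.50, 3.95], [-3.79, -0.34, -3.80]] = u @ [[-5.35, -2.93, -5.38],[2.72, -5.85, -0.43],[-3.16, -1.34, -3.71]]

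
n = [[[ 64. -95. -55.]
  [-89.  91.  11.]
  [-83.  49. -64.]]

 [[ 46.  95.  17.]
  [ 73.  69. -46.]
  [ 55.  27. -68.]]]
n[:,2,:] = [[-83.0, 49.0, -64.0], [55.0, 27.0, -68.0]]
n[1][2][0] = 55.0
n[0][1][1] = 91.0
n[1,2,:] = [55.0, 27.0, -68.0]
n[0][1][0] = -89.0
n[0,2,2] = -64.0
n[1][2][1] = 27.0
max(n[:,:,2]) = 17.0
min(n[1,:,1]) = 27.0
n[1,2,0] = 55.0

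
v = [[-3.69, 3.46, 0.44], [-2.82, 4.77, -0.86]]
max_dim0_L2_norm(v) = 5.89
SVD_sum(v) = [[-3.05, 3.92, -0.23], [-3.39, 4.36, -0.26]] + [[-0.64, -0.46, 0.67], [0.57, 0.41, -0.6]]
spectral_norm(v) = 7.44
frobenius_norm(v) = 7.56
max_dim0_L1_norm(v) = 8.23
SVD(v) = [[-0.67,-0.74],[-0.74,0.67]] @ diag([7.4360873742336455, 1.3895339372476552]) @ [[0.61, -0.79, 0.05], [0.62, 0.44, -0.65]]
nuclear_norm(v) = 8.83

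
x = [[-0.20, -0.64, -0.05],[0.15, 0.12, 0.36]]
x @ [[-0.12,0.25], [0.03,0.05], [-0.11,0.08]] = [[0.01, -0.09], [-0.05, 0.07]]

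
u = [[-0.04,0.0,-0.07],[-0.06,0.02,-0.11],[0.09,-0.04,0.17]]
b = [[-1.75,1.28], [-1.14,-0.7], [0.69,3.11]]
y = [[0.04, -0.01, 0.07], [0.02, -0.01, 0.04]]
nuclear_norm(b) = 5.63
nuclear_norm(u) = 0.26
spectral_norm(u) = 0.25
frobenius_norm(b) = 4.08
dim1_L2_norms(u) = [0.08, 0.13, 0.2]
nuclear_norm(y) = 0.10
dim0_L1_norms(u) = [0.19, 0.06, 0.35]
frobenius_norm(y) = 0.09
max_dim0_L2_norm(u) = 0.21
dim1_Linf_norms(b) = [1.75, 1.14, 3.11]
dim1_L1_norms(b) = [3.03, 1.84, 3.8]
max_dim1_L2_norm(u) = 0.2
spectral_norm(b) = 3.45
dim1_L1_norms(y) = [0.12, 0.07]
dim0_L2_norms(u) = [0.12, 0.04, 0.21]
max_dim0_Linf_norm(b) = 3.11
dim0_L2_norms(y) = [0.04, 0.01, 0.08]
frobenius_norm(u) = 0.25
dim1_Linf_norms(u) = [0.07, 0.11, 0.17]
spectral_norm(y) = 0.09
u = b @ y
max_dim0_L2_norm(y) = 0.08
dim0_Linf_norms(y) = [0.04, 0.01, 0.07]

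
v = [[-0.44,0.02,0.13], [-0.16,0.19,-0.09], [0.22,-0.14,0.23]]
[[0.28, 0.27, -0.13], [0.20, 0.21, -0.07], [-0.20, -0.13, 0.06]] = v@[[-0.58, -0.45, 0.25], [0.61, 0.93, -0.21], [0.06, 0.44, -0.11]]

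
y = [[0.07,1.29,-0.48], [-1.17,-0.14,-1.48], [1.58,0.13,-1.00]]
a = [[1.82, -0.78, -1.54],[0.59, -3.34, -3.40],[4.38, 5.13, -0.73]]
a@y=[[-1.39, 2.26, 1.82], [-1.42, 0.79, 8.06], [-6.85, 4.84, -8.96]]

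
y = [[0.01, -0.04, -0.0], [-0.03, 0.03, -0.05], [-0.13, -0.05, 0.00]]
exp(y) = [[1.01, -0.04, 0.0], [-0.03, 1.03, -0.05], [-0.13, -0.05, 1.00]]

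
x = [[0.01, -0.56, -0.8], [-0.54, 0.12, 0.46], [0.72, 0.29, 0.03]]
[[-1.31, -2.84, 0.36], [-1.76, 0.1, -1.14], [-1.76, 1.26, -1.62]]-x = [[-1.32,-2.28,1.16], [-1.22,-0.02,-1.6], [-2.48,0.97,-1.65]]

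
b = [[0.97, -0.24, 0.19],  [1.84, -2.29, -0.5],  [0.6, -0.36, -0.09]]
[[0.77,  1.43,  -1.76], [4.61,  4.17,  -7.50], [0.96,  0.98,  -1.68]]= b @ [[0.73, 1.08, -1.57], [-1.17, -1.09, 1.79], [-1.17, 0.62, 1.03]]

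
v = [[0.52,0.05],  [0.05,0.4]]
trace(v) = 0.92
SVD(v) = [[-0.94, -0.34],[-0.34, 0.94]] @ diag([0.5381024967590665, 0.38189750324093347]) @ [[-0.94, -0.34], [-0.34, 0.94]]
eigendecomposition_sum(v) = [[0.48,0.17],  [0.17,0.06]] + [[0.04,-0.12], [-0.12,0.34]]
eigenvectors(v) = [[0.94, -0.34], [0.34, 0.94]]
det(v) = 0.21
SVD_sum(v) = [[0.48, 0.17], [0.17, 0.06]] + [[0.04, -0.12], [-0.12, 0.34]]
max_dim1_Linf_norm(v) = 0.52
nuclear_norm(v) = 0.92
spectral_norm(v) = 0.54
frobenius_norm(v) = 0.66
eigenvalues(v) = [0.54, 0.38]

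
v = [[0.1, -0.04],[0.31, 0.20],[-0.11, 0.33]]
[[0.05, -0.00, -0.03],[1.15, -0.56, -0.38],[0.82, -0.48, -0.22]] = v @ [[1.73, -0.72, -0.66],[3.05, -1.68, -0.89]]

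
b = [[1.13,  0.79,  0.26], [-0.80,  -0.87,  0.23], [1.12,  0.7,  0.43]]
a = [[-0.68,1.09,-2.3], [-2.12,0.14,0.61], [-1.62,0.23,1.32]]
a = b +[[-1.81, 0.3, -2.56], [-1.32, 1.01, 0.38], [-2.74, -0.47, 0.89]]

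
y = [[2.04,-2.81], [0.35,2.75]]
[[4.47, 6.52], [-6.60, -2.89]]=y@[[-0.95, 1.49],[-2.28, -1.24]]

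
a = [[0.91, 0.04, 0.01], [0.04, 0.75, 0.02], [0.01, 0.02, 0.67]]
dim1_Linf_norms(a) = [0.91, 0.75, 0.67]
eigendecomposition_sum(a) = [[0.87, 0.21, 0.05], [0.21, 0.05, 0.01], [0.05, 0.01, 0.00]] + [[0.04, -0.17, -0.04], [-0.17, 0.66, 0.16], [-0.04, 0.16, 0.04]] + [[0.0, 0.00, -0.00], [0.00, 0.03, -0.15], [-0.0, -0.15, 0.63]]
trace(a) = 2.33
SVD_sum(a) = [[0.87, 0.21, 0.05], [0.21, 0.05, 0.01], [0.05, 0.01, 0.00]] + [[0.04, -0.17, -0.04], [-0.17, 0.66, 0.16], [-0.04, 0.16, 0.04]] + [[0.00, 0.0, -0.00], [0.00, 0.03, -0.15], [-0.0, -0.15, 0.63]]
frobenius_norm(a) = 1.36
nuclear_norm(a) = 2.33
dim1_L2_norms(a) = [0.91, 0.75, 0.67]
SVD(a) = [[-0.97, 0.24, -0.00], [-0.23, -0.94, -0.23], [-0.06, -0.22, 0.97]] @ diag([0.9202683635092891, 0.7444542992881158, 0.6652773372025949]) @ [[-0.97, -0.23, -0.06], [0.24, -0.94, -0.22], [-0.00, -0.23, 0.97]]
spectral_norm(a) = 0.92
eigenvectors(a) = [[0.97,0.24,-0.0], [0.23,-0.94,-0.23], [0.06,-0.22,0.97]]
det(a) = 0.46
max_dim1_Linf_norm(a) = 0.91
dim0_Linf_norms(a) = [0.91, 0.75, 0.67]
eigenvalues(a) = [0.92, 0.74, 0.67]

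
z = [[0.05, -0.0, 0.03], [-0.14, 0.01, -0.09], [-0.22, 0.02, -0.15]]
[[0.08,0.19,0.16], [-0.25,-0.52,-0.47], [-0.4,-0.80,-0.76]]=z@[[1.38, 3.68, 1.12], [-1.75, 2.71, 1.35], [0.43, 0.31, 3.62]]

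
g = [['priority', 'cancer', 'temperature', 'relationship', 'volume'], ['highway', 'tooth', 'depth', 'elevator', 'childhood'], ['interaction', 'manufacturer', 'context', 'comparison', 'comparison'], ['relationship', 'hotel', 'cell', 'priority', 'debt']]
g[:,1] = ['cancer', 'tooth', 'manufacturer', 'hotel']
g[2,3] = 'comparison'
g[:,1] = ['cancer', 'tooth', 'manufacturer', 'hotel']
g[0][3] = 'relationship'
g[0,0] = 'priority'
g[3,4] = 'debt'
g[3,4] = 'debt'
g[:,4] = ['volume', 'childhood', 'comparison', 'debt']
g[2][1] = 'manufacturer'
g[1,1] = 'tooth'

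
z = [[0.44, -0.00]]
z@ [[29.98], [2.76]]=[[13.19]]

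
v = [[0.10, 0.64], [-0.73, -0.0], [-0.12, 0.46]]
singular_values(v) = [0.79, 0.75]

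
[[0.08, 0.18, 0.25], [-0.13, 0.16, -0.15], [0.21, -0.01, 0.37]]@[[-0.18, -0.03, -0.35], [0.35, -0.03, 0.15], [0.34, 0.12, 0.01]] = [[0.13, 0.02, 0.00],[0.03, -0.02, 0.07],[0.08, 0.04, -0.07]]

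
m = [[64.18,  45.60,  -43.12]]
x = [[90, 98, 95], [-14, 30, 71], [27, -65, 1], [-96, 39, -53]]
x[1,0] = -14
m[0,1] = 45.6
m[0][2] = -43.12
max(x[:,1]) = 98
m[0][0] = 64.18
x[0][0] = 90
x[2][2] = 1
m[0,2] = -43.12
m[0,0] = 64.18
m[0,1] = 45.6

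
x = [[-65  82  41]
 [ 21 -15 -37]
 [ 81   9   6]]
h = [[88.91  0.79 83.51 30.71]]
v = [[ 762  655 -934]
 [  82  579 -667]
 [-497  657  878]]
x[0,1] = 82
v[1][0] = 82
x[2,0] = 81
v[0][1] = 655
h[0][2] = 83.51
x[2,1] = 9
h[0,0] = 88.91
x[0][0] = -65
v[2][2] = 878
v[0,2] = -934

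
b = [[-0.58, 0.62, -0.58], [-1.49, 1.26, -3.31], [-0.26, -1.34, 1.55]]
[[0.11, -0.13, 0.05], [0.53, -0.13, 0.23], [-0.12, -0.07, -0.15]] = b @ [[-0.10, 0.21, 0.01], [-0.04, -0.09, 0.04], [-0.13, -0.09, -0.06]]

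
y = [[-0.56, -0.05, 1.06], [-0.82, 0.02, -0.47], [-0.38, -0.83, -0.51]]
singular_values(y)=[1.32, 1.12, 0.65]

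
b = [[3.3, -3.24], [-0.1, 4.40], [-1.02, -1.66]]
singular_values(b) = [6.02, 2.88]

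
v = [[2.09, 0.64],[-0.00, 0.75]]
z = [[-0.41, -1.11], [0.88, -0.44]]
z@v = [[-0.86, -1.09], [1.84, 0.23]]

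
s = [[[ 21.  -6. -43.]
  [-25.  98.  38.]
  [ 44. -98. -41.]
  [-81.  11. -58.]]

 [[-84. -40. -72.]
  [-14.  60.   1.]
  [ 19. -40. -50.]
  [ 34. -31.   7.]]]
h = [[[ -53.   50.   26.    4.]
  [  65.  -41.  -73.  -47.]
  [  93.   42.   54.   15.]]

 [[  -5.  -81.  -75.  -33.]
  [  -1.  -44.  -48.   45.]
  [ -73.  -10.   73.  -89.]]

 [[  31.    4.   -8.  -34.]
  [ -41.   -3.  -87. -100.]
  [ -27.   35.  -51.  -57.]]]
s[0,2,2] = -41.0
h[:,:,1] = [[50.0, -41.0, 42.0], [-81.0, -44.0, -10.0], [4.0, -3.0, 35.0]]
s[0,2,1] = -98.0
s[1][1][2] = 1.0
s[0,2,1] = -98.0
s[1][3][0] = 34.0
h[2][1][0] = -41.0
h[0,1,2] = -73.0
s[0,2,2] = -41.0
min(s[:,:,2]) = -72.0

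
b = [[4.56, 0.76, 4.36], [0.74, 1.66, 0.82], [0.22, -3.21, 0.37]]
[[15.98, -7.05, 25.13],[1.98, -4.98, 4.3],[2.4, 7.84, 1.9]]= b @ [[2.75,-1.29,2.77],[-0.46,-2.51,-0.07],[0.87,0.17,2.88]]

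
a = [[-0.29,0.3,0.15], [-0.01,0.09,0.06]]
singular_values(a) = [0.45, 0.06]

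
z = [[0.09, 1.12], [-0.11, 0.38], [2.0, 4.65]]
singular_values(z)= [5.18, 0.43]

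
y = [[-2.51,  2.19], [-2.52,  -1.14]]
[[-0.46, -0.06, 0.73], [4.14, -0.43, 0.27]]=y@[[-1.02,0.12,-0.17], [-1.38,0.11,0.14]]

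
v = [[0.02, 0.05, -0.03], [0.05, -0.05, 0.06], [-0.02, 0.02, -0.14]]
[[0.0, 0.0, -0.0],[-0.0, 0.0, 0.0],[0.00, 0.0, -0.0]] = v@ [[0.0, -0.0, -0.00], [0.00, -0.0, -0.0], [-0.02, 0.0, 0.02]]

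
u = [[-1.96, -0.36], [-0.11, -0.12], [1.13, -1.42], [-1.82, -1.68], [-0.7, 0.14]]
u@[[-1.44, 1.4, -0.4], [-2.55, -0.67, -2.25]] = [[3.74, -2.50, 1.59],[0.46, -0.07, 0.31],[1.99, 2.53, 2.74],[6.90, -1.42, 4.51],[0.65, -1.07, -0.04]]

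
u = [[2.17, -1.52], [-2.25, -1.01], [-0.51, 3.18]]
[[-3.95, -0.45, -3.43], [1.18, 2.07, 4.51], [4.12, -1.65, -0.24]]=u @ [[-1.03, -0.64, -1.84], [1.13, -0.62, -0.37]]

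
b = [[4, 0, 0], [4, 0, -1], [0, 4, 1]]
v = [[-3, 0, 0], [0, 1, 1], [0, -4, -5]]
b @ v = [[-12, 0, 0], [-12, 4, 5], [0, 0, -1]]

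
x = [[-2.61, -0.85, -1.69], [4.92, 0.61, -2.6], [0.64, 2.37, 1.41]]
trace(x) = -0.59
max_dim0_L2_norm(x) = 5.61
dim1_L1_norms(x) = [5.15, 8.13, 4.42]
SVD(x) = [[-0.36, -0.61, 0.70], [0.92, -0.33, 0.19], [0.11, 0.72, 0.68]] @ diag([5.91546610535879, 3.5666079846785026, 1.4249099059164625]) @ [[0.94, 0.19, -0.27],[0.12, 0.57, 0.81],[-0.31, 0.80, -0.51]]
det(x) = -30.06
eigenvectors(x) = [[0.62+0.00j,-0.04-0.23j,(-0.04+0.23j)], [-0.71+0.00j,(-0.79+0j),(-0.79-0j)], [(0.33+0j),(0.03+0.57j),0.03-0.57j]]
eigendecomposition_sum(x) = [[(-2.02+0j), (0.07+0j), -0.82-0.00j], [2.29-0.00j, (-0.08-0j), (0.93+0j)], [-1.05+0.00j, (0.04+0j), (-0.43-0j)]] + [[(-0.3+0.45j), -0.46+0.19j, -0.44-0.46j], [1.31+1.25j, 0.35+1.64j, -1.77+1.18j], [(0.85-1j), (1.17-0.31j), (0.92+1.22j)]] + [[-0.30-0.45j, -0.46-0.19j, (-0.44+0.46j)], [1.31-1.25j, (0.35-1.64j), -1.77-1.18j], [(0.85+1j), (1.17+0.31j), (0.92-1.22j)]]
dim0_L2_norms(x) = [5.61, 2.59, 3.41]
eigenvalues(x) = [(-2.53+0j), (0.97+3.31j), (0.97-3.31j)]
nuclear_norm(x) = 10.91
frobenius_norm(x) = 7.05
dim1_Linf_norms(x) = [2.61, 4.92, 2.37]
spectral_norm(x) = 5.92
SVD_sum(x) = [[-2.03, -0.42, 0.59], [5.15, 1.06, -1.50], [0.63, 0.13, -0.19]] + [[-0.26, -1.23, -1.77], [-0.14, -0.67, -0.96], [0.31, 1.46, 2.09]] + [[-0.31, 0.80, -0.51], [-0.09, 0.22, -0.14], [-0.31, 0.78, -0.5]]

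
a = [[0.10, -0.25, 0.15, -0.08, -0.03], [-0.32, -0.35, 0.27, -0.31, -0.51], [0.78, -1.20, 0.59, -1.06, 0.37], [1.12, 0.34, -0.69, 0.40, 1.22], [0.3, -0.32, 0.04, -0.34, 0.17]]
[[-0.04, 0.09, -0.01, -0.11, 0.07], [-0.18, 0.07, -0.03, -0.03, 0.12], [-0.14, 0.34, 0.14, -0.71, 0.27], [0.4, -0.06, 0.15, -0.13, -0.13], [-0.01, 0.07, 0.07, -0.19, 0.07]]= a @ [[0.24, 0.27, 0.24, -0.18, 0.25],[0.23, -0.13, 0.17, 0.23, -0.12],[-0.04, 0.24, -0.06, -0.25, 0.06],[0.03, 0.1, -0.22, 0.08, -0.0],[0.01, -0.16, -0.11, -0.17, -0.27]]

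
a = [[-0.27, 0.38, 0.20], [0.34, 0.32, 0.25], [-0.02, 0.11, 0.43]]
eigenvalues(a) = [-0.43, 0.29, 0.63]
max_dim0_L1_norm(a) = 0.88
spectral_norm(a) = 0.69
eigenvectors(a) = [[0.90, -0.33, 0.43], [-0.43, -0.77, 0.81], [0.08, 0.55, 0.41]]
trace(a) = 0.48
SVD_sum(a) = [[0.03, 0.26, 0.28],[0.03, 0.29, 0.31],[0.03, 0.26, 0.28]] + [[-0.31, 0.04, -0.01], [0.30, -0.04, 0.01], [-0.02, 0.0, -0.00]] + [[0.01, 0.08, -0.08], [0.01, 0.07, -0.07], [-0.02, -0.16, 0.15]]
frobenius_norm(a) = 0.86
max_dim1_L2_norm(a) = 0.53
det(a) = -0.08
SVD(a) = [[0.56,-0.71,-0.43],[0.61,0.7,-0.37],[0.56,-0.05,0.83]] @ diag([0.6915293810060453, 0.4346350911236175, 0.2609203954645183]) @ [[0.07, 0.68, 0.73], [0.99, -0.12, 0.02], [-0.1, -0.72, 0.68]]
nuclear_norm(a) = 1.39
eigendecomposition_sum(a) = [[-0.35, 0.17, 0.03], [0.17, -0.08, -0.02], [-0.03, 0.01, 0.00]] + [[0.03, 0.04, -0.1], [0.06, 0.09, -0.24], [-0.04, -0.06, 0.17]] + [[0.06, 0.17, 0.27], [0.11, 0.31, 0.51], [0.05, 0.16, 0.26]]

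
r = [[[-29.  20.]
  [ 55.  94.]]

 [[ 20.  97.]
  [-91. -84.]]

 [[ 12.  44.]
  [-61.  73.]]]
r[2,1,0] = -61.0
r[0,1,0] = 55.0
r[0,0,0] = -29.0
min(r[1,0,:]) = 20.0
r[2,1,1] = 73.0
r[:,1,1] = [94.0, -84.0, 73.0]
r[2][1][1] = 73.0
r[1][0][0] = 20.0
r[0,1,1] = 94.0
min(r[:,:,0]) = -91.0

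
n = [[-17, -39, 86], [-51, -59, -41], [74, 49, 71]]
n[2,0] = 74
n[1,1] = -59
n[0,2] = 86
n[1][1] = -59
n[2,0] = 74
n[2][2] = 71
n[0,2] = 86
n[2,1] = 49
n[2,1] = 49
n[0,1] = -39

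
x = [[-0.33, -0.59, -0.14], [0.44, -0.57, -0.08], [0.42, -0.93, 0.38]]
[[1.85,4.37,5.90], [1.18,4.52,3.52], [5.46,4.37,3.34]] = x @ [[-1.25, 0.79, -2.43],  [-3.91, -6.56, -7.19],  [6.19, -5.43, -6.12]]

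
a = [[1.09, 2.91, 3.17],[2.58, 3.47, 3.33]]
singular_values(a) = [6.98, 0.86]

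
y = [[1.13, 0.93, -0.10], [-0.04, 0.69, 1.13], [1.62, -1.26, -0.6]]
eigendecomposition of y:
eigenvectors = [[-0.83+0.00j, (0.03-0.3j), (0.03+0.3j)], [-0.43+0.00j, (0.3+0.46j), (0.3-0.46j)], [(-0.37+0j), (-0.78+0j), -0.78-0.00j]]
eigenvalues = [(1.57+0j), (-0.18+1.35j), (-0.18-1.35j)]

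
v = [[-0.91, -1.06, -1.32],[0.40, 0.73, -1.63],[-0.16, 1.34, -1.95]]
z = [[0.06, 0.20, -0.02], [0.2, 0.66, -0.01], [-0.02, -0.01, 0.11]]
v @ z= [[-0.24, -0.87, -0.12],[0.2, 0.58, -0.19],[0.3, 0.87, -0.22]]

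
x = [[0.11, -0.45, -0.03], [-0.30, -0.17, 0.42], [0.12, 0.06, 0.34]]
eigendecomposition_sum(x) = [[-0.14+0.00j, -0.23+0.00j, (0.11-0j)], [(-0.19+0j), (-0.31+0j), (0.15-0j)], [0.03-0.00j, 0.06-0.00j, -0.03+0.00j]] + [[0.13+0.07j, (-0.11+0.01j), (-0.07+0.32j)],[(-0.06-0.08j), 0.07+0.03j, 0.13-0.17j],[0.04-0.07j, 0.00+0.06j, (0.18+0.05j)]] + [[(0.13-0.07j), (-0.11-0.01j), (-0.07-0.32j)], [-0.06+0.08j, 0.07-0.03j, (0.13+0.17j)], [(0.04+0.07j), -0.06j, (0.18-0.05j)]]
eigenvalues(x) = [(-0.48+0j), (0.38+0.14j), (0.38-0.14j)]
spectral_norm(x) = 0.59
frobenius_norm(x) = 0.80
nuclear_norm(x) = 1.34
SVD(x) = [[-0.14, -0.96, -0.25], [-0.9, 0.02, 0.43], [-0.40, 0.29, -0.87]] @ diag([0.5856724723064651, 0.47106533653445054, 0.2819312041937145]) @ [[0.35, 0.33, -0.87],[-0.17, 0.94, 0.29],[-0.92, -0.04, -0.39]]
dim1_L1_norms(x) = [0.59, 0.89, 0.52]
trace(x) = 0.28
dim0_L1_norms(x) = [0.53, 0.68, 0.79]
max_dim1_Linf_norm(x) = 0.45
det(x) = -0.08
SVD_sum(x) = [[-0.03, -0.03, 0.07], [-0.19, -0.18, 0.46], [-0.08, -0.08, 0.21]] + [[0.07,-0.43,-0.13], [-0.0,0.01,0.00], [-0.02,0.13,0.04]] + [[0.06, 0.0, 0.03],[-0.11, -0.01, -0.05],[0.23, 0.01, 0.10]]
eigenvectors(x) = [[(0.6+0j), (-0.75+0j), -0.75-0.00j], [0.79+0.00j, 0.45+0.21j, 0.45-0.21j], [(-0.15+0j), -0.02+0.43j, -0.02-0.43j]]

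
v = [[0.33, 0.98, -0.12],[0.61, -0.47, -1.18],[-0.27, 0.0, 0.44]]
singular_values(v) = [1.49, 1.05, 0.0]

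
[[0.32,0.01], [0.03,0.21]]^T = [[0.32, 0.03], [0.01, 0.21]]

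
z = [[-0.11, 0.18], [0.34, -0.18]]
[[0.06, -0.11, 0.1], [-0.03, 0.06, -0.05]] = z @ [[0.13, -0.24, 0.2], [0.44, -0.77, 0.67]]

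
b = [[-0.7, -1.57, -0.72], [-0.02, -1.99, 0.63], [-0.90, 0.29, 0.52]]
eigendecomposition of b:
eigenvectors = [[(0.49+0j),  -0.86+0.00j,  -0.86-0.00j],  [-0.18+0.00j,  (-0.37+0.16j),  -0.37-0.16j],  [(-0.85+0j),  (-0.3-0.06j),  -0.30+0.06j]]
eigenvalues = [(1.1+0j), (-1.64+0.25j), (-1.64-0.25j)]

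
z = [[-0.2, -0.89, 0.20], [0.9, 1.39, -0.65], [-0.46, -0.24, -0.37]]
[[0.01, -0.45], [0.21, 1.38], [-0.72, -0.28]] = z @ [[0.88, 0.88],[-0.01, 0.20],[0.87, -0.47]]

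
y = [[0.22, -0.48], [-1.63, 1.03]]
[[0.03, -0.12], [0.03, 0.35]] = y@ [[-0.08,-0.09], [-0.10,0.2]]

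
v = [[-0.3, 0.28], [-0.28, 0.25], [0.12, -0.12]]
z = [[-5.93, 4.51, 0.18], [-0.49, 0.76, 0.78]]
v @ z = [[1.64,-1.14,0.16], [1.54,-1.07,0.14], [-0.65,0.45,-0.07]]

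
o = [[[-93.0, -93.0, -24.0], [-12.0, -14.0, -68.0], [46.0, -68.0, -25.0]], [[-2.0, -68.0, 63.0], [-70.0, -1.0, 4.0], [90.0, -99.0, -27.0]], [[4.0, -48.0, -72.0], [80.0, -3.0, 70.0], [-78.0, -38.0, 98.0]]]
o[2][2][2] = 98.0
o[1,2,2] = -27.0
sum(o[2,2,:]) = -18.0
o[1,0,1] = -68.0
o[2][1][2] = 70.0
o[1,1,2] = 4.0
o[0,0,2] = -24.0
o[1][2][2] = -27.0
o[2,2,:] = [-78.0, -38.0, 98.0]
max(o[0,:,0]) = 46.0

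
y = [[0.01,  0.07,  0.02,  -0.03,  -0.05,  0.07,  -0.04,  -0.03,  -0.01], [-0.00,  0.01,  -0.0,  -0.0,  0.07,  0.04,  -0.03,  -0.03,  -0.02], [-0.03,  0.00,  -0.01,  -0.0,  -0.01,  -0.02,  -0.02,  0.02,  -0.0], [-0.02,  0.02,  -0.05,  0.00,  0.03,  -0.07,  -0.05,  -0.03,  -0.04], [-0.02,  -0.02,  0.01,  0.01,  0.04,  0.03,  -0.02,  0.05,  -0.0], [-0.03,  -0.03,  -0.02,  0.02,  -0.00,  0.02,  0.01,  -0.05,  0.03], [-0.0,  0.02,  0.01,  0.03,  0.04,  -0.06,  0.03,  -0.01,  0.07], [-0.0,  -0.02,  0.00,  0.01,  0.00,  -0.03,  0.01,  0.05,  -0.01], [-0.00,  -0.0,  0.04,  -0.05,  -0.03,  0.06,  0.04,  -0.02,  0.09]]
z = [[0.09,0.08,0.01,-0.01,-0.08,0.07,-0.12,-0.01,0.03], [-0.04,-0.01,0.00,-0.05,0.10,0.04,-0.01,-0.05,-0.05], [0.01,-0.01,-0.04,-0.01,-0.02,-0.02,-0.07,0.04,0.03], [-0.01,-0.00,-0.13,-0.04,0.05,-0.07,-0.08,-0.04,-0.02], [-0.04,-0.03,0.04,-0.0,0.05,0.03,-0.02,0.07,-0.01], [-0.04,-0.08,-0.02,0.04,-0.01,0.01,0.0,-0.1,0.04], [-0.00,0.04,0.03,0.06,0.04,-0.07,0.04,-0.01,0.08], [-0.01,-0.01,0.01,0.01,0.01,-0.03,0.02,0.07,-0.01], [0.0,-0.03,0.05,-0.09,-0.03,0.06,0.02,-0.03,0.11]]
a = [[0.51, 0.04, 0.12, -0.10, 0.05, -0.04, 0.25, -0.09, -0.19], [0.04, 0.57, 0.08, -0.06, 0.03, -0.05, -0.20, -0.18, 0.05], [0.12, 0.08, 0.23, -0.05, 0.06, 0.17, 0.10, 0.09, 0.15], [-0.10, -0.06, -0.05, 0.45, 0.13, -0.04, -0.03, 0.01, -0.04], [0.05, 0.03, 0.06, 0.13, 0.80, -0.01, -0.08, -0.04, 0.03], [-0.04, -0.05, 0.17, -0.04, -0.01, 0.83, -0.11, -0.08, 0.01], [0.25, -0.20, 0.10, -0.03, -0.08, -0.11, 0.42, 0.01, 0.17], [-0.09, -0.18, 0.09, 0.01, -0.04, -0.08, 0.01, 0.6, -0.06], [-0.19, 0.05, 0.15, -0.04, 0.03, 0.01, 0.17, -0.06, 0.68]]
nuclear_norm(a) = 5.09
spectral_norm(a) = 0.94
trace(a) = 5.09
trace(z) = 0.28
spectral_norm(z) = 0.23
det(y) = 0.00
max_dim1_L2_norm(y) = 0.14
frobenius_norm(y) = 0.30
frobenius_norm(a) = 1.98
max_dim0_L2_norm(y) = 0.15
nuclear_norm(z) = 1.13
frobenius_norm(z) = 0.45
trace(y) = 0.24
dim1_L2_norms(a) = [0.63, 0.64, 0.39, 0.49, 0.82, 0.86, 0.58, 0.65, 0.75]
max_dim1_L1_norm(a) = 1.39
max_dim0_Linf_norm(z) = 0.13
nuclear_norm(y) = 0.73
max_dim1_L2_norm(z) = 0.2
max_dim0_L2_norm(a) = 0.86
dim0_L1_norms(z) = [0.24, 0.29, 0.33, 0.31, 0.39, 0.4, 0.38, 0.42, 0.38]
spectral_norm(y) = 0.18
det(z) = 0.00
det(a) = 0.00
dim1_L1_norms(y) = [0.33, 0.2, 0.11, 0.31, 0.2, 0.21, 0.27, 0.13, 0.33]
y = z @ a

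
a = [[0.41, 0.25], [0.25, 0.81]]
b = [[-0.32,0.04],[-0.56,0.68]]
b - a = [[-0.73, -0.21], [-0.81, -0.13]]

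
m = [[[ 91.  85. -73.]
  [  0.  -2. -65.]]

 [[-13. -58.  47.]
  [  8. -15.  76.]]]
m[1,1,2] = 76.0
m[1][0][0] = -13.0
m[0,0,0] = 91.0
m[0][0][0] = 91.0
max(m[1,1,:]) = 76.0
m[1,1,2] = 76.0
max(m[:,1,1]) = -2.0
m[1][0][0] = -13.0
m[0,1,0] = 0.0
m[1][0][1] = -58.0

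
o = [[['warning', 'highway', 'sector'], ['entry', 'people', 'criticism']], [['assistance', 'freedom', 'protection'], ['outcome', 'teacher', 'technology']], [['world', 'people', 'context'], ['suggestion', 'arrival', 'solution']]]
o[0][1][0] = 'entry'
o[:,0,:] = [['warning', 'highway', 'sector'], ['assistance', 'freedom', 'protection'], ['world', 'people', 'context']]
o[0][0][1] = 'highway'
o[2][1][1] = 'arrival'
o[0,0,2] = 'sector'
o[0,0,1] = 'highway'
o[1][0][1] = 'freedom'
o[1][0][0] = 'assistance'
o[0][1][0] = 'entry'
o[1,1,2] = 'technology'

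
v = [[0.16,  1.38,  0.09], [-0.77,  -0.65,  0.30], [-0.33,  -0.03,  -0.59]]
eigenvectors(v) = [[0.78+0.00j, 0.78-0.00j, (0.33+0j)], [-0.19+0.55j, (-0.19-0.55j), (-0.27+0j)], [-0.10+0.21j, -0.10-0.21j, (0.9+0j)]]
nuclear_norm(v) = 2.95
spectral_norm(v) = 1.62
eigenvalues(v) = [(-0.19+0.99j), (-0.19-0.99j), (-0.7+0j)]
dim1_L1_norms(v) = [1.63, 1.72, 0.95]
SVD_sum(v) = [[0.49, 1.25, -0.04], [-0.32, -0.83, 0.02], [-0.05, -0.12, 0.00]] + [[-0.15, 0.07, 0.25], [-0.25, 0.11, 0.41], [0.17, -0.07, -0.28]] + [[-0.18, 0.06, -0.12], [-0.2, 0.07, -0.14], [-0.45, 0.17, -0.32]]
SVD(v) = [[-0.83, 0.45, -0.34], [0.55, 0.74, -0.38], [0.08, -0.5, -0.86]] @ diag([1.61650358203097, 0.6674358308988585, 0.6654664386078332]) @ [[-0.36, -0.93, 0.03], [-0.5, 0.22, 0.84], [0.78, -0.29, 0.55]]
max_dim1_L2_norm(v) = 1.39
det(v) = -0.72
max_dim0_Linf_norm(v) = 1.38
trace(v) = -1.08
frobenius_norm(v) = 1.87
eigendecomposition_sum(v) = [[(0.08+0.52j), (0.65+0.19j), 0.16-0.14j], [(-0.39-0.07j), -0.29+0.41j, (0.06+0.15j)], [(-0.15-0.05j), (-0.14+0.15j), (0.02+0.06j)]] + [[0.08-0.52j, 0.65-0.19j, (0.16+0.14j)],[-0.39+0.07j, -0.29-0.41j, 0.06-0.15j],[-0.15+0.05j, (-0.14-0.15j), (0.02-0.06j)]] + [[-0.01-0.00j, (0.09+0j), (-0.23-0j)], [0.01+0.00j, -0.07-0.00j, (0.18+0j)], [(-0.02-0j), (0.24+0j), -0.62-0.00j]]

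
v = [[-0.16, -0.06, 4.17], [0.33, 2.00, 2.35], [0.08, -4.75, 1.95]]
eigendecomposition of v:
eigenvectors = [[0.99+0.00j, (-0.63+0j), (-0.63-0j)],  [-0.04+0.00j, (-0.37+0.28j), (-0.37-0.28j)],  [(-0.1+0j), -0.36-0.51j, (-0.36+0.51j)]]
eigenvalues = [(-0.58+0j), (2.18+3.44j), (2.18-3.44j)]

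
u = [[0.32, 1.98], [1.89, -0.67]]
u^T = [[0.32,1.89], [1.98,-0.67]]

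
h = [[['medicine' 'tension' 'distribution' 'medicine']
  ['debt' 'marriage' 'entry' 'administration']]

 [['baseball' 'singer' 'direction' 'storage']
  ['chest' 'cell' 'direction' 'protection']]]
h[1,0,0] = 'baseball'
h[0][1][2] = 'entry'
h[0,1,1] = 'marriage'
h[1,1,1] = 'cell'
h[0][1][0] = 'debt'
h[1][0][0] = 'baseball'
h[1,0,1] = 'singer'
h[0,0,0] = 'medicine'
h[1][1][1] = 'cell'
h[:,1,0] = ['debt', 'chest']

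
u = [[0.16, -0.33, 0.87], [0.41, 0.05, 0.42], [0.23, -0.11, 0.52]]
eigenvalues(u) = [0.55, 0.01, 0.17]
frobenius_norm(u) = 1.25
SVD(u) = [[-0.77, 0.54, -0.35], [-0.42, -0.83, -0.35], [-0.48, -0.12, 0.87]] @ diag([1.203270888061884, 0.35487429390826136, 0.0018453904405631018]) @ [[-0.34, 0.24, -0.91],[-0.8, -0.58, 0.15],[-0.49, 0.78, 0.39]]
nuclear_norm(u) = 1.56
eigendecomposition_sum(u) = [[0.17, -0.28, 0.79], [0.29, -0.49, 1.37], [0.19, -0.31, 0.88]] + [[0.01, 0.01, -0.02], [-0.01, -0.01, 0.03], [-0.01, -0.01, 0.01]] + [[-0.01,-0.06,0.1], [0.13,0.55,-0.98], [0.05,0.21,-0.37]]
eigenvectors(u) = [[-0.44, -0.47, 0.10], [-0.76, 0.79, -0.93], [-0.49, 0.38, -0.35]]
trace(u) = 0.73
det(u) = 0.00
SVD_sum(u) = [[0.31,-0.22,0.84], [0.17,-0.12,0.46], [0.20,-0.14,0.53]] + [[-0.15, -0.11, 0.03],[0.24, 0.17, -0.04],[0.04, 0.03, -0.01]] + [[0.00, -0.0, -0.00], [0.00, -0.0, -0.00], [-0.0, 0.0, 0.0]]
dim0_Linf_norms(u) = [0.41, 0.33, 0.87]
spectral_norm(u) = 1.20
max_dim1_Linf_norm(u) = 0.87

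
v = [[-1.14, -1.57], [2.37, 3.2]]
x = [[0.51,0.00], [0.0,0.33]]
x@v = [[-0.58, -0.8], [0.78, 1.06]]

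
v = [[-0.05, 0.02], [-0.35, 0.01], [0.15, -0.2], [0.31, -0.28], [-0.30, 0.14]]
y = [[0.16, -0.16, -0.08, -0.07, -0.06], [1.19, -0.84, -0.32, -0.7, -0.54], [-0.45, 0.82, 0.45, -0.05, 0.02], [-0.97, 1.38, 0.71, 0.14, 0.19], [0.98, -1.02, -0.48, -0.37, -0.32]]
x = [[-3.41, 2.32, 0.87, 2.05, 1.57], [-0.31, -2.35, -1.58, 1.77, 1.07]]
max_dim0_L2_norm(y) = 2.09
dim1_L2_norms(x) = [4.94, 3.52]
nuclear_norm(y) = 3.87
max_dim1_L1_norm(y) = 3.59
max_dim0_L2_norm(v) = 0.58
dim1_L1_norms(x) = [10.22, 7.08]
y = v @ x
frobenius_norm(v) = 0.69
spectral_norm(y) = 3.07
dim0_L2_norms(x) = [3.42, 3.3, 1.8, 2.71, 1.9]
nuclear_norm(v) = 0.87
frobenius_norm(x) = 6.07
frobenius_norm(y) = 3.17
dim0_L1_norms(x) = [3.72, 4.67, 2.45, 3.82, 2.64]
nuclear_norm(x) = 8.46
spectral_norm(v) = 0.65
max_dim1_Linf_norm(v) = 0.35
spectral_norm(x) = 4.94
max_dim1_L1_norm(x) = 10.22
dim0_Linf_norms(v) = [0.35, 0.28]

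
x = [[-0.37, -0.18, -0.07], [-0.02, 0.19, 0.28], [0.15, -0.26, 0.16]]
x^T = [[-0.37, -0.02, 0.15], [-0.18, 0.19, -0.26], [-0.07, 0.28, 0.16]]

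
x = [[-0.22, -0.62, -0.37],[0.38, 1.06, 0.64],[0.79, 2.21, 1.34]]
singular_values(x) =[3.09, 0.01, 0.0]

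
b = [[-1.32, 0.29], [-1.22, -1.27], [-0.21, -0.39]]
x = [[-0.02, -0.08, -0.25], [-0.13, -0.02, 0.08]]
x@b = [[0.18, 0.19],[0.18, -0.04]]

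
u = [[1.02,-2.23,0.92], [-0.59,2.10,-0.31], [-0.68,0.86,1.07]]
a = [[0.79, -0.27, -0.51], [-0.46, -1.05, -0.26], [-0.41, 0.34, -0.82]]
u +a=[[1.81,-2.50,0.41], [-1.05,1.05,-0.57], [-1.09,1.2,0.25]]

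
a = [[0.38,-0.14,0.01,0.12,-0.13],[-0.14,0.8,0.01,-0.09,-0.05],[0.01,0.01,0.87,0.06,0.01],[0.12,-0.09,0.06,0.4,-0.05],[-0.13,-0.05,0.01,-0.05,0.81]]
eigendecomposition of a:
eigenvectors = [[-0.81, -0.42, 0.29, 0.27, -0.1],[-0.13, -0.36, -0.54, -0.56, -0.49],[-0.04, 0.12, 0.70, -0.7, -0.06],[0.55, -0.78, 0.28, 0.12, -0.03],[-0.15, -0.27, -0.22, -0.33, 0.86]]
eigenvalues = [0.25, 0.4, 0.89, 0.87, 0.85]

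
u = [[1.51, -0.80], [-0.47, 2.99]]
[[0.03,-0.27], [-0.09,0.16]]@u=[[0.17, -0.83],[-0.21, 0.55]]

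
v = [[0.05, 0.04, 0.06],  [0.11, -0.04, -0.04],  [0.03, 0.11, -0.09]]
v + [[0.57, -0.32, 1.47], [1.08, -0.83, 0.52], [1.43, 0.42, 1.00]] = [[0.62,-0.28,1.53],[1.19,-0.87,0.48],[1.46,0.53,0.91]]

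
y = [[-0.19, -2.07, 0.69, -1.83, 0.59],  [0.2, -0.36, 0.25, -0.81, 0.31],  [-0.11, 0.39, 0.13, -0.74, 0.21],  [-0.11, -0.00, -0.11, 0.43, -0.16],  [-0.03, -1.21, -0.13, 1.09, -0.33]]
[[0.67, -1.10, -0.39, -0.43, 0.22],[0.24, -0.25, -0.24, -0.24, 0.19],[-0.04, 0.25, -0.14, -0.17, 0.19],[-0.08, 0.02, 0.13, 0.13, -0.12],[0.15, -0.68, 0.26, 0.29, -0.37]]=y @ [[0.3, -0.27, -0.24, -0.17, 0.03], [-0.27, 0.57, 0.04, 0.03, 0.09], [-0.24, 0.04, 0.32, 0.28, -0.10], [-0.17, 0.03, 0.28, 0.31, -0.05], [0.03, 0.09, -0.10, -0.05, 0.66]]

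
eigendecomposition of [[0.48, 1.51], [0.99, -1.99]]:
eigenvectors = [[0.95, -0.45], [0.32, 0.89]]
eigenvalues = [0.98, -2.49]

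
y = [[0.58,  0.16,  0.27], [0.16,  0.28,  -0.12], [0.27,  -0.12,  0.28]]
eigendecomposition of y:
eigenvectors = [[0.87, 0.47, -0.13], [0.18, -0.56, -0.81], [0.45, -0.68, 0.57]]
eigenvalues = [0.75, -0.0, 0.39]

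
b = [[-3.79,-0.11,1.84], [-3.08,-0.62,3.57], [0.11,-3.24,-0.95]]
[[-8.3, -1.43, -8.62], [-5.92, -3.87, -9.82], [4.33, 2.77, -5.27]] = b @ [[2.26, -0.30, 1.80], [-1.28, -0.45, 1.94], [0.07, -1.42, -0.86]]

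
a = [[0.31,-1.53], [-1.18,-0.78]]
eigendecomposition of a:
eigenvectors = [[0.86, 0.61], [-0.51, 0.79]]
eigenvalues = [1.21, -1.68]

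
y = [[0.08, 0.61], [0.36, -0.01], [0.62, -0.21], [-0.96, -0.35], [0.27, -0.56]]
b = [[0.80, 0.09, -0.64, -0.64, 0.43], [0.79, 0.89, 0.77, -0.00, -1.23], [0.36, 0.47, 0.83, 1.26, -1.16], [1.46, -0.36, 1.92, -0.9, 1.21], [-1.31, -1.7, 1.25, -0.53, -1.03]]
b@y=[[0.43, 0.6], [0.53, 1.00], [-0.81, 0.25], [2.37, 0.13], [0.29, -0.28]]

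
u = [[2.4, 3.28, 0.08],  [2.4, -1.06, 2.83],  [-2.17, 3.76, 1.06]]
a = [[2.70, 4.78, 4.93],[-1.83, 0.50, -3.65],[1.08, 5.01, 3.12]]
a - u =[[0.30, 1.5, 4.85],[-4.23, 1.56, -6.48],[3.25, 1.25, 2.06]]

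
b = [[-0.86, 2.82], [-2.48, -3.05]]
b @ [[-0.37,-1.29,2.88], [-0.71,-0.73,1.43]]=[[-1.68, -0.95, 1.56],[3.08, 5.43, -11.5]]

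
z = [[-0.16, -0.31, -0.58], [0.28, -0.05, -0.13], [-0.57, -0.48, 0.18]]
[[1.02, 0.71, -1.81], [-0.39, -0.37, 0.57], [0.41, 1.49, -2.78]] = z @[[-2.0, -1.6, 2.92], [0.89, -1.24, 2.66], [-1.68, -0.12, 0.89]]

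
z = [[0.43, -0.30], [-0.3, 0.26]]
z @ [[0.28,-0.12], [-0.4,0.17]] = [[0.24, -0.1], [-0.19, 0.08]]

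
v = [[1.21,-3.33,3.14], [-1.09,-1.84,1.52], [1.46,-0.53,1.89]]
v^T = [[1.21,-1.09,1.46], [-3.33,-1.84,-0.53], [3.14,1.52,1.89]]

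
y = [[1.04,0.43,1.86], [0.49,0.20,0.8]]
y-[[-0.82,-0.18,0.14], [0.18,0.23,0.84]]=[[1.86, 0.61, 1.72], [0.31, -0.03, -0.04]]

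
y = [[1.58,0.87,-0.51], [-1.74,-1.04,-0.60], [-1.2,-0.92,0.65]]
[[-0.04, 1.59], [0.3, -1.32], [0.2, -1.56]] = y@[[0.38, 0.37], [-0.83, 0.9], [-0.16, -0.44]]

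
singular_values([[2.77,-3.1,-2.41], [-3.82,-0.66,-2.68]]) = [4.98, 4.53]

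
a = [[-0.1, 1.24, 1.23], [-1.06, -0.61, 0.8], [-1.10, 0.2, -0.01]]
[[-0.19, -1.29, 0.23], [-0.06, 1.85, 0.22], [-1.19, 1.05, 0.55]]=a @ [[0.95,  -1.15,  -0.45], [-0.71,  -1.09,  0.27], [0.64,  -0.04,  -0.12]]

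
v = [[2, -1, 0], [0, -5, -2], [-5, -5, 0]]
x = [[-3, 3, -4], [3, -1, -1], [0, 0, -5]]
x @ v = [[14, 8, -6], [11, 7, 2], [25, 25, 0]]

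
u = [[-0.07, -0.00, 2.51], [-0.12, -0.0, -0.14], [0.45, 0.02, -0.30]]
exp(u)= [[1.47, 0.02, 2.51], [-0.17, 1.00, -0.29], [0.45, 0.02, 1.24]]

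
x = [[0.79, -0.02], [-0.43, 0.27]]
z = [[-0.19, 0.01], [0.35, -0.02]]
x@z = [[-0.16, 0.01],[0.18, -0.01]]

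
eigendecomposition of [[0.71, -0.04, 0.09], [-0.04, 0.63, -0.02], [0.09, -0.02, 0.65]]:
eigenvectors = [[0.79, -0.61, 0.1], [-0.27, -0.19, 0.94], [0.56, 0.77, 0.32]]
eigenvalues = [0.79, 0.58, 0.62]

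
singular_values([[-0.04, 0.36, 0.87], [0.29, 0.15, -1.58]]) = [1.82, 0.4]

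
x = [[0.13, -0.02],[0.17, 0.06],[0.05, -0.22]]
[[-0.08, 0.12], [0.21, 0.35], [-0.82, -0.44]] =x@[[-0.05, 1.25],[3.72, 2.27]]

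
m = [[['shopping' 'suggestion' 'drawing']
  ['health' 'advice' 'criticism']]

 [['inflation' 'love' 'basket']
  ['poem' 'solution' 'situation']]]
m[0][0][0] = 'shopping'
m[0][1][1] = 'advice'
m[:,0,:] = [['shopping', 'suggestion', 'drawing'], ['inflation', 'love', 'basket']]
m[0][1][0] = 'health'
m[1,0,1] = 'love'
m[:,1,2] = ['criticism', 'situation']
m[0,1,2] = 'criticism'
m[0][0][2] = 'drawing'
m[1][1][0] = 'poem'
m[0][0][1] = 'suggestion'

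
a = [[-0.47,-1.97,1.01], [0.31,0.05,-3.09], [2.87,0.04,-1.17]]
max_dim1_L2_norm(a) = 3.11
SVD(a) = [[-0.37, 0.24, 0.9], [0.67, -0.60, 0.43], [0.64, 0.76, 0.06]] @ diag([3.976057366474955, 2.2910829569357345, 1.8215122022481378]) @ [[0.56, 0.2, -0.80], [0.83, -0.20, 0.53], [-0.06, -0.96, -0.28]]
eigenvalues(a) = [(2.3+0j), (-1.94+1.86j), (-1.94-1.86j)]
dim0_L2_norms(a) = [2.92, 1.97, 3.46]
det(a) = 16.59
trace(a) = -1.59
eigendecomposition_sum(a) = [[(0.85+0j), (-0.73+0j), (0.9-0j)], [(-0.84-0j), 0.72+0.00j, (-0.88+0j)], [0.69+0.00j, (-0.59+0j), (0.73-0j)]] + [[(-0.66+0.54j), -0.62-0.03j, 0.06-0.70j], [(0.57+1.31j), -0.33+0.99j, (-1.1-0.41j)], [(1.09+0.55j), 0.32+0.83j, -0.95+0.33j]] + [[(-0.66-0.54j), (-0.62+0.03j), 0.06+0.70j], [(0.57-1.31j), (-0.33-0.99j), -1.10+0.41j], [1.09-0.55j, (0.32-0.83j), (-0.95-0.33j)]]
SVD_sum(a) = [[-0.82, -0.29, 1.18], [1.5, 0.53, -2.15], [1.43, 0.50, -2.06]] + [[0.45, -0.11, 0.29], [-1.14, 0.28, -0.72], [1.45, -0.36, 0.92]] + [[-0.1,  -1.57,  -0.45], [-0.05,  -0.76,  -0.22], [-0.01,  -0.11,  -0.03]]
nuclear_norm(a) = 8.09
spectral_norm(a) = 3.98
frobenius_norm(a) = 4.94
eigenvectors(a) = [[(-0.62+0j), 0.11+0.40j, 0.11-0.40j],[0.61+0.00j, 0.69+0.00j, 0.69-0.00j],[-0.50+0.00j, (0.46-0.38j), 0.46+0.38j]]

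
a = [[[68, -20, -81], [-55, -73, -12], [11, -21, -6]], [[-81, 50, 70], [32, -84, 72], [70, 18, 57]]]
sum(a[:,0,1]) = 30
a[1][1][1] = -84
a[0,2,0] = 11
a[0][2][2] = -6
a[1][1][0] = 32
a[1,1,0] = 32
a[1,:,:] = [[-81, 50, 70], [32, -84, 72], [70, 18, 57]]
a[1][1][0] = 32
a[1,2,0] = 70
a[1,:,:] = [[-81, 50, 70], [32, -84, 72], [70, 18, 57]]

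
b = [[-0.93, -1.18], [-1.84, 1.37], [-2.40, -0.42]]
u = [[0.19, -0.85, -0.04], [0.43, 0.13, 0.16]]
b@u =[[-0.68, 0.64, -0.15],[0.24, 1.74, 0.29],[-0.64, 1.99, 0.03]]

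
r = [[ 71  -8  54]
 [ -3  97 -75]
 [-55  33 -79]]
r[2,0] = -55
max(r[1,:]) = 97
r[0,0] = 71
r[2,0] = -55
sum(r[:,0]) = 13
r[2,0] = -55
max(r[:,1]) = 97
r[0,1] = -8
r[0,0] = 71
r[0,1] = -8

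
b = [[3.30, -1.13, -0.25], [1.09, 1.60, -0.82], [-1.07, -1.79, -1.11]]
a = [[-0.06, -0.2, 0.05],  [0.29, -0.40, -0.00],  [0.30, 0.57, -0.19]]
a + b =[[3.24, -1.33, -0.2],[1.38, 1.20, -0.82],[-0.77, -1.22, -1.30]]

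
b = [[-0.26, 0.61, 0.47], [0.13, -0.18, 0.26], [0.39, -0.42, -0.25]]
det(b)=0.049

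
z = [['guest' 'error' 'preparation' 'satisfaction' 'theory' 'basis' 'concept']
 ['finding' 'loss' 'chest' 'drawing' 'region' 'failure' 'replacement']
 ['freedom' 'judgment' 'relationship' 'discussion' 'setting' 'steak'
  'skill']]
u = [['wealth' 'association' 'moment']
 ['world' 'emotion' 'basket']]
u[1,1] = 'emotion'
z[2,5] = 'steak'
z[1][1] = 'loss'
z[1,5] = 'failure'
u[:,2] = ['moment', 'basket']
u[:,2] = ['moment', 'basket']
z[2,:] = ['freedom', 'judgment', 'relationship', 'discussion', 'setting', 'steak', 'skill']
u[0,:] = ['wealth', 'association', 'moment']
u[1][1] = 'emotion'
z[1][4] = 'region'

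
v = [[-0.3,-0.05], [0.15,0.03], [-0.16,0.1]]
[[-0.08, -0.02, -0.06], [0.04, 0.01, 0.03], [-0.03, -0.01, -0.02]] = v@[[0.24,  0.05,  0.2],[0.09,  0.02,  0.07]]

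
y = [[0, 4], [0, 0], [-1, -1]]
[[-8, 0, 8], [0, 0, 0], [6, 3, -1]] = y @ [[-4, -3, -1], [-2, 0, 2]]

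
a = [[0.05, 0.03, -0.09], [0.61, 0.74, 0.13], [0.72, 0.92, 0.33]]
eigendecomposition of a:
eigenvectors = [[0.07, -0.74, -0.36],[-0.54, 0.65, 0.21],[-0.84, -0.18, 0.91]]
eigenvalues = [0.86, 0.0, 0.26]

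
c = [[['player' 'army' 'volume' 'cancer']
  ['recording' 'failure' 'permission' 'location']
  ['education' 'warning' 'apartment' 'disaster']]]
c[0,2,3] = 'disaster'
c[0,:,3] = ['cancer', 'location', 'disaster']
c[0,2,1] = 'warning'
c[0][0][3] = 'cancer'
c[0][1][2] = 'permission'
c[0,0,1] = 'army'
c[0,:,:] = [['player', 'army', 'volume', 'cancer'], ['recording', 'failure', 'permission', 'location'], ['education', 'warning', 'apartment', 'disaster']]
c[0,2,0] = 'education'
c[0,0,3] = 'cancer'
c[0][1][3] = 'location'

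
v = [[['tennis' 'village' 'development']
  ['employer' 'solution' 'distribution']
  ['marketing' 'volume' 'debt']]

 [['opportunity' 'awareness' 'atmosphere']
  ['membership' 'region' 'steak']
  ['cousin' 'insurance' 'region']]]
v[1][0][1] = 'awareness'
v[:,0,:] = [['tennis', 'village', 'development'], ['opportunity', 'awareness', 'atmosphere']]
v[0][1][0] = 'employer'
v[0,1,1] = 'solution'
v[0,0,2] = 'development'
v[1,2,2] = 'region'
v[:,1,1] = ['solution', 'region']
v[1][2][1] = 'insurance'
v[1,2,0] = 'cousin'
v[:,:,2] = [['development', 'distribution', 'debt'], ['atmosphere', 'steak', 'region']]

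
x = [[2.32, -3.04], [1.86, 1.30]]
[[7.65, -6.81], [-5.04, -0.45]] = x @ [[-0.62, -1.18], [-2.99, 1.34]]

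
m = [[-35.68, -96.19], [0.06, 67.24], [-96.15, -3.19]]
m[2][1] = -3.19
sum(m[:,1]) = -32.14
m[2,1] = -3.19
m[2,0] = -96.15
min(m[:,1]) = -96.19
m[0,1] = -96.19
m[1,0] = 0.06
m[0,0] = -35.68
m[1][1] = 67.24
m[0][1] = -96.19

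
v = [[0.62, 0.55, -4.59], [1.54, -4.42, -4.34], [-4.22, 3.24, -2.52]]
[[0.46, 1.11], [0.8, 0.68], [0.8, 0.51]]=v @[[-0.19, 0.08], [-0.11, 0.09], [-0.14, -0.22]]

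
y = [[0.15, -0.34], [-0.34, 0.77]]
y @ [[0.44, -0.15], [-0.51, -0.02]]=[[0.24, -0.02], [-0.54, 0.04]]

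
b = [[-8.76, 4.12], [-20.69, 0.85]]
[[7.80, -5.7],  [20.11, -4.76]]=b @ [[-0.98, 0.19],[-0.19, -0.98]]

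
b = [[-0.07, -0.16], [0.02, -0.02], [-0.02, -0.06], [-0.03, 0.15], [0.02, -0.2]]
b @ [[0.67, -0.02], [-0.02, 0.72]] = [[-0.04,-0.11], [0.01,-0.01], [-0.01,-0.04], [-0.02,0.11], [0.02,-0.14]]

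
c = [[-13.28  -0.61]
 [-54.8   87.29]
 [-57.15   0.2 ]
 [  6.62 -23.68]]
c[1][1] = 87.29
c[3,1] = -23.68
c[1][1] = 87.29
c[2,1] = 0.2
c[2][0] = -57.15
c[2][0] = -57.15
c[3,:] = [6.62, -23.68]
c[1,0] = -54.8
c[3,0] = 6.62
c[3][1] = -23.68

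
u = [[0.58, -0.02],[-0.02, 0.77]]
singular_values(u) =[0.77, 0.58]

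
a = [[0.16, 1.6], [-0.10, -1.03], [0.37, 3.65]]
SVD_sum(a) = [[0.16, 1.6], [-0.10, -1.03], [0.37, 3.65]] + [[-0.00, 0.0], [0.00, -0.00], [0.00, -0.00]]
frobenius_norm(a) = 4.14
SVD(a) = [[-0.39,0.32],  [0.25,-0.87],  [-0.89,-0.38]] @ diag([4.137134246099366, 0.00449774963997664]) @ [[-0.10, -0.99], [-0.99, 0.10]]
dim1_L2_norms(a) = [1.61, 1.03, 3.67]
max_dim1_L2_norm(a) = 3.67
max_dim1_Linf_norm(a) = 3.65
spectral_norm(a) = 4.14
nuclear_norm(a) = 4.14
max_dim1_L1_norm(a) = 4.02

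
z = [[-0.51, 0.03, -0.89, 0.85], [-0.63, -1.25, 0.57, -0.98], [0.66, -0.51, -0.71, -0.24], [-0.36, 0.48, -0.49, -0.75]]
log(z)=[[0.22, -0.55, -3.58, -1.55],  [-0.53, -1.39, -2.68, -5.77],  [1.61, -0.01, -0.04, -0.32],  [-0.01, 1.79, 1.20, 2.17]]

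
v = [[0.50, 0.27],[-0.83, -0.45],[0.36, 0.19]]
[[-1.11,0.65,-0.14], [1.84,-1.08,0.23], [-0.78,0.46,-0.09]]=v@ [[-0.66,  0.69,  0.77], [-2.88,  1.13,  -1.93]]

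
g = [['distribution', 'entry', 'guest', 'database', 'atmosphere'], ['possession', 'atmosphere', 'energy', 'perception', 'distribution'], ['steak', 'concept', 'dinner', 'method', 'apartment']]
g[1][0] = 'possession'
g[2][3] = 'method'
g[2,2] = 'dinner'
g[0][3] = 'database'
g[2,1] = 'concept'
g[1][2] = 'energy'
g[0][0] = 'distribution'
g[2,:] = ['steak', 'concept', 'dinner', 'method', 'apartment']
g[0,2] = 'guest'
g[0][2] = 'guest'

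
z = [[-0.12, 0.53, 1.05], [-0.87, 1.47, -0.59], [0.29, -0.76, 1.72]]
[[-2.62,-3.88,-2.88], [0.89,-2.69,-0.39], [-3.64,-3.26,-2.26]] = z@[[-0.3, 3.70, -1.63], [-0.49, -0.79, -2.00], [-2.28, -2.87, -1.92]]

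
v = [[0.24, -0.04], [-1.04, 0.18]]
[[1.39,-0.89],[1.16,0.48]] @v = [[1.26,-0.22], [-0.22,0.04]]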